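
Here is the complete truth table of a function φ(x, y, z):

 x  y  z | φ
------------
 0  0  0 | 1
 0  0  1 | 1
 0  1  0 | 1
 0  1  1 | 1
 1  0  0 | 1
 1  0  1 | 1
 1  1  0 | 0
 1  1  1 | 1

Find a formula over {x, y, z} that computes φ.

Only row (1,1,0) gives 0. So φ is 1 everywhere except there — the complement of the minterm x·y·¬z.

φ(x, y, z) = ¬((x ∧ y) ∧ ¬z)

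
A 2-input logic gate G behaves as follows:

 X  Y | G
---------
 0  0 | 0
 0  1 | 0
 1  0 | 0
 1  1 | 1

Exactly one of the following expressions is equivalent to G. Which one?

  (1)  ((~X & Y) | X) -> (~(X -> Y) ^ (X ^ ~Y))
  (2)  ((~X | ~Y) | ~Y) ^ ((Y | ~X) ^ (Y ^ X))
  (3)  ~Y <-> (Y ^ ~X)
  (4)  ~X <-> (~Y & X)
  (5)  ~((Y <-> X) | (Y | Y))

4

(1): at (0,0) it gives 1, but G = 0 — eliminated.
(2): at (0,1) it gives 1, but G = 0 — eliminated.
(3): at (0,0) it gives 1, but G = 0 — eliminated.
(5): at (1,0) it gives 1, but G = 0 — eliminated.
Only (4) survives; checking it on all 4 rows confirms it matches G.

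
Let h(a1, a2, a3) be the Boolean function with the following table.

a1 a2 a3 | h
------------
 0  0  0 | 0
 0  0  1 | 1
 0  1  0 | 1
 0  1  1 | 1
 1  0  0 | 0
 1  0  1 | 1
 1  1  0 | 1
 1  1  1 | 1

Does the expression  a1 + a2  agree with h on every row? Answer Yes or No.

Check the formula against h row by row:
  a1=0, a2=0, a3=0: formula gives 0, h = 0 ✓
  a1=0, a2=0, a3=1: formula gives 0, but h = 1 ✗
Row (0,0,1) is a counterexample, so the formula is not equivalent to h.

No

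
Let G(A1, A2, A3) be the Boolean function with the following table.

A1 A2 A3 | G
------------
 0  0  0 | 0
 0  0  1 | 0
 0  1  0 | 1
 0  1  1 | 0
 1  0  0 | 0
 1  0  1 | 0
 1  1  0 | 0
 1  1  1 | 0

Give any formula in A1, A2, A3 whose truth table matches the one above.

Only row (0,1,0) gives 1. That row's minterm ¬A1·A2·¬A3 is G directly.

G(A1, A2, A3) = (¬A1 ∧ A2) ∧ ¬A3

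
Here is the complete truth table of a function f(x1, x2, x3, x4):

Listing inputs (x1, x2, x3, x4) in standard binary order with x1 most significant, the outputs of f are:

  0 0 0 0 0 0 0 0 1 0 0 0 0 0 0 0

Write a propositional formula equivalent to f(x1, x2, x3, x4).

Only row (1,0,0,0) gives 1. That row's minterm x1·¬x2·¬x3·¬x4 is f directly.

f(x1, x2, x3, x4) = ((x1 and not x2) and not x3) and not x4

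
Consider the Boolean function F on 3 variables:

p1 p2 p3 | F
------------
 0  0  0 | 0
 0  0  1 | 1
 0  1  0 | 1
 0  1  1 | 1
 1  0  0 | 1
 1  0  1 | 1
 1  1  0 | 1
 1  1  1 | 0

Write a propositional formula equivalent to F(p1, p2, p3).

The 0-rows are (0,0,0), (1,1,1). Take each as a conjunction (¬p1·¬p2·¬p3, p1·p2·p3), form their disjunction, and complement — that gives a formula that is 1 everywhere F is.

F(p1, p2, p3) = (((p1' · p2') · p3') + ((p1 · p2) · p3))'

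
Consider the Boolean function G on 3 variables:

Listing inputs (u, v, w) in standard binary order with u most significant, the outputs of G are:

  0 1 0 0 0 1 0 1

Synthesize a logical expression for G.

The 1-rows are (0,0,1), (1,0,1), (1,1,1). Each contributes one minterm — ¬u·¬v·w; u·¬v·w; u·v·w — and their disjunction is a sum-of-products form of G.

G(u, v, w) = (((¬u ∧ ¬v) ∧ w) ∨ ((u ∧ ¬v) ∧ w)) ∨ ((u ∧ v) ∧ w)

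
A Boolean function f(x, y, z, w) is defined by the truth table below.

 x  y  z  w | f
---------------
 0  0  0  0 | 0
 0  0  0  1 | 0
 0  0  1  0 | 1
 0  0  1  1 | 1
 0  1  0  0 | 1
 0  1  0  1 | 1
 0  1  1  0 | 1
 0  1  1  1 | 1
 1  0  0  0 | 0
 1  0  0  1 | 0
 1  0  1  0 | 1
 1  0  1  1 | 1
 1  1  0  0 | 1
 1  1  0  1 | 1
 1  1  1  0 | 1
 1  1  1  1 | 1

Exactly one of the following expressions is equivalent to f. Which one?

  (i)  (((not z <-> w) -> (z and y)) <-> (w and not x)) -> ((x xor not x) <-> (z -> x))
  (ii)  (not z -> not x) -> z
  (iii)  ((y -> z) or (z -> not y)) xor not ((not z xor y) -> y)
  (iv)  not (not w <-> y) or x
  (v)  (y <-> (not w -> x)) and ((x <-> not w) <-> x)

(i): at (0,0,0,0) it gives 1, but f = 0 — eliminated.
(ii): at (0,1,0,0) it gives 0, but f = 1 — eliminated.
(iv): at (0,0,0,0) it gives 1, but f = 0 — eliminated.
(v): at (0,0,0,0) it gives 1, but f = 0 — eliminated.
That leaves (iii). Evaluating it on every row reproduces the table of f exactly.

iii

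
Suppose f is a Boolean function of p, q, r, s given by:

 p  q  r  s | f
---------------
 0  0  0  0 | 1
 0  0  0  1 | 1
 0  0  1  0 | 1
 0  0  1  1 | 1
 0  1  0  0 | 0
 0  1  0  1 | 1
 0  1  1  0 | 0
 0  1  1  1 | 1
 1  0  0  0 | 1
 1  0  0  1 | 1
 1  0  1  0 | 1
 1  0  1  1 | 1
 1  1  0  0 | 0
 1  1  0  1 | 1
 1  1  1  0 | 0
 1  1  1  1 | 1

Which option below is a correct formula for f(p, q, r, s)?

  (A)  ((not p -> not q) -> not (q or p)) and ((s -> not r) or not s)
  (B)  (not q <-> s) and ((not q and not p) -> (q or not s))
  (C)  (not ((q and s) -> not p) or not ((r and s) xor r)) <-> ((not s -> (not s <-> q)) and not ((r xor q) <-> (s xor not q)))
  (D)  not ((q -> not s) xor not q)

D

(A): at (0,0,1,1) it gives 0, but f = 1 — eliminated.
(B): at (0,0,0,0) it gives 0, but f = 1 — eliminated.
(C): at (0,0,0,0) it gives 0, but f = 1 — eliminated.
(D) is the remaining candidate, and it agrees with f on all 16 inputs.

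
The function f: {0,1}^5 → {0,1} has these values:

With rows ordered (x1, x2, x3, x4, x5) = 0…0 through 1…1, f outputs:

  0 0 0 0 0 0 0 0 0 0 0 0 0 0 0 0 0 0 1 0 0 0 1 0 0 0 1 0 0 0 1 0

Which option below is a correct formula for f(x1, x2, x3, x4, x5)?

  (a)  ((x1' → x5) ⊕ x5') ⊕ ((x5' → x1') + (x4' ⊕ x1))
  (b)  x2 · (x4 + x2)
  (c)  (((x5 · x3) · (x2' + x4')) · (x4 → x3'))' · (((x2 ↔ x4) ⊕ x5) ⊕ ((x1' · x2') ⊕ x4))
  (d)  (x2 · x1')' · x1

(b): at (0,1,0,0,0) it gives 1, but f = 0 — eliminated.
(c): at (0,0,0,0,1) it gives 1, but f = 0 — eliminated.
(d): at (1,0,0,0,0) it gives 1, but f = 0 — eliminated.
(a) is the remaining candidate, and it agrees with f on all 32 inputs.

a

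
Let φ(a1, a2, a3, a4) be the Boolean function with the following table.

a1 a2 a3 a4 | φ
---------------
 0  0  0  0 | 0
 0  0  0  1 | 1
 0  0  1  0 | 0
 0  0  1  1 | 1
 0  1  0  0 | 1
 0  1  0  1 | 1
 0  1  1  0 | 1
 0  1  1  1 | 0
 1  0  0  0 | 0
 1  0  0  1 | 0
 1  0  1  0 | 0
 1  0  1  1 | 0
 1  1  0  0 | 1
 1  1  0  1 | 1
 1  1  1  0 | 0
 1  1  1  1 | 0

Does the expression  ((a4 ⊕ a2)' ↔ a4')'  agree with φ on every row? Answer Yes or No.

Check the formula against φ row by row:
  a1=0, a2=0, a3=0, a4=0: formula gives 0, φ = 0 ✓
  a1=0, a2=0, a3=0, a4=1: formula gives 0, but φ = 1 ✗
Since they disagree at (0,0,0,1), the expression is not a correct formula for φ.

No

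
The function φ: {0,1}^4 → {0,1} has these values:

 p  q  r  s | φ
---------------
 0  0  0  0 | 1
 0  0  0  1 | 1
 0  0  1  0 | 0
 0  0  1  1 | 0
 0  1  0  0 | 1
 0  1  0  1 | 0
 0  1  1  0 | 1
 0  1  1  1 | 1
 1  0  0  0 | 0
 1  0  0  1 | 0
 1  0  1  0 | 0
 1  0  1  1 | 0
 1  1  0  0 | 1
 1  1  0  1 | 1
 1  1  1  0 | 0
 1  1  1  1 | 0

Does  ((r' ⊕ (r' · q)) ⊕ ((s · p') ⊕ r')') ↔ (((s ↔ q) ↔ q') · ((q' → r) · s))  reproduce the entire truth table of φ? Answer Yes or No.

No

Evaluate ((r' ⊕ (r' · q)) ⊕ ((s · p') ⊕ r')') ↔ (((s ↔ q) ↔ q') · ((q' → r) · s)) on each row and compare to φ:
  p=0, q=0, r=0, s=0: formula gives 0, but φ = 1 ✗
Row (0,0,0,0) is a counterexample, so the formula is not equivalent to φ.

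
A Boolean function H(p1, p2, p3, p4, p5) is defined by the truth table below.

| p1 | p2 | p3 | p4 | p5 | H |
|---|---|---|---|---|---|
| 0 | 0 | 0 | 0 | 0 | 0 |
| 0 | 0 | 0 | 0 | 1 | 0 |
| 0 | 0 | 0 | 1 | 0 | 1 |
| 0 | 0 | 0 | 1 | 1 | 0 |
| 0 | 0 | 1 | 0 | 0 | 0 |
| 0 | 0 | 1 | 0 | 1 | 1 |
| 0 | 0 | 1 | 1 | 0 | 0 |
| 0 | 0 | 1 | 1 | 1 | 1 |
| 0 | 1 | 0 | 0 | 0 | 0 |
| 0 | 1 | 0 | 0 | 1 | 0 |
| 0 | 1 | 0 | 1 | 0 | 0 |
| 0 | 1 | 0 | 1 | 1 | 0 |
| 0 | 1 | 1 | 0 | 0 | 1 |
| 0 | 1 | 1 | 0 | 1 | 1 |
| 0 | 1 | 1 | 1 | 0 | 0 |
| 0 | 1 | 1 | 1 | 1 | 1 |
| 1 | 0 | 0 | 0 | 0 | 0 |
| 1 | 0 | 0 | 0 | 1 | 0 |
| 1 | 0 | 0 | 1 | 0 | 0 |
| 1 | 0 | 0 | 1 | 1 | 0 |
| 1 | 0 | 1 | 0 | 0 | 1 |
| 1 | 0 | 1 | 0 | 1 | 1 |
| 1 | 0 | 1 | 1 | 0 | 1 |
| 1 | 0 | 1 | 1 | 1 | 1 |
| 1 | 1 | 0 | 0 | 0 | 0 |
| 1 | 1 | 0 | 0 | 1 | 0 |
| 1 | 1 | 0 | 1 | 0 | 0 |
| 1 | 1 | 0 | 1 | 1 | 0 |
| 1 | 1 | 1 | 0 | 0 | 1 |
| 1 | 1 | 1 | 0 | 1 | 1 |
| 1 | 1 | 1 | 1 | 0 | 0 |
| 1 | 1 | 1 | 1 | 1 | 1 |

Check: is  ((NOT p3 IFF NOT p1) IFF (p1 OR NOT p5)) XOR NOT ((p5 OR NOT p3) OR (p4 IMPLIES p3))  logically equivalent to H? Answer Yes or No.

Check the formula against H row by row:
  p1=0, p2=0, p3=0, p4=0, p5=0: formula gives 1, but H = 0 ✗
A single disagreement suffices: at (0,0,0,0,0) they differ, so the formula does not compute H.

No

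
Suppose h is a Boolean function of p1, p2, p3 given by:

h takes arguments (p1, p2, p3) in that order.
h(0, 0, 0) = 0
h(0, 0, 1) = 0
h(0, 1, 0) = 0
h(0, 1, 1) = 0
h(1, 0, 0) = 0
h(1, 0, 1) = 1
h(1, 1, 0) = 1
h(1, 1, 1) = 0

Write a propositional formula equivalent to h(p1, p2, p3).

Collect the rows where h=1 — (1,0,1), (1,1,0) — and write one minterm per row: p1·¬p2·p3, p1·p2·¬p3. Their union (logical OR) reproduces the table exactly.

h(p1, p2, p3) = ((p1 and not p2) and p3) or ((p1 and p2) and not p3)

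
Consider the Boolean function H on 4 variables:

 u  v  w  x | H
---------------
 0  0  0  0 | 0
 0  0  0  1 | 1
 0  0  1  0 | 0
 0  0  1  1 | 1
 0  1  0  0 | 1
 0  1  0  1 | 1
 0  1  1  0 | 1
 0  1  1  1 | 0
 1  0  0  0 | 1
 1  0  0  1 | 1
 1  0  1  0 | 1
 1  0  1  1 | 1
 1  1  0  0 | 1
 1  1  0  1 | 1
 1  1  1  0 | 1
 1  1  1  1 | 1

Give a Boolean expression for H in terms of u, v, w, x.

There are just 3 zero rows: (0,0,0,0), (0,0,1,0), (0,1,1,1). Their minterms are ¬u·¬v·¬w·¬x, ¬u·¬v·w·¬x, ¬u·v·w·x; the OR of those covers precisely the 0-outputs, and negating it yields H.

H(u, v, w, x) = (((((u' · v') · w') · x') + (((u' · v') · w) · x')) + (((u' · v) · w) · x))'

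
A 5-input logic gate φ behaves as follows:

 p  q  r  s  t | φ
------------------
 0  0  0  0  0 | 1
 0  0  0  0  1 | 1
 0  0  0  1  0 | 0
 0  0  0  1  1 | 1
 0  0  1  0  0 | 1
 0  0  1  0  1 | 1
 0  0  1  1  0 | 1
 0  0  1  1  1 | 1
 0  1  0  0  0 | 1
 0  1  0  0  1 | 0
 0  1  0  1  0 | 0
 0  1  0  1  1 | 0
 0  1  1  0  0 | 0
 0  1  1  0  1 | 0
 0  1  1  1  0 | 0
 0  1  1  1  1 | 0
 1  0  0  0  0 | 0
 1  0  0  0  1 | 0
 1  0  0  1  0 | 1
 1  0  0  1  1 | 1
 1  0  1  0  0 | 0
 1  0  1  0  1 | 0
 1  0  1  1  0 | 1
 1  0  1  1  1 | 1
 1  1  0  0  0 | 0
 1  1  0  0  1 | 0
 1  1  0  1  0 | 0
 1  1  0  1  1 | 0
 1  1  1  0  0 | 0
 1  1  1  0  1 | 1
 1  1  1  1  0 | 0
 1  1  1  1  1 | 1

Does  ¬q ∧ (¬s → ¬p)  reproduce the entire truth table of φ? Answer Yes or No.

No

Test each input against both φ and the formula:
  p=0, q=0, r=0, s=0, t=0: formula gives 1, φ = 1 ✓
  p=0, q=0, r=0, s=0, t=1: formula gives 1, φ = 1 ✓
  p=0, q=0, r=0, s=1, t=0: formula gives 1, but φ = 0 ✗
A single disagreement suffices: at (0,0,0,1,0) they differ, so the formula does not compute φ.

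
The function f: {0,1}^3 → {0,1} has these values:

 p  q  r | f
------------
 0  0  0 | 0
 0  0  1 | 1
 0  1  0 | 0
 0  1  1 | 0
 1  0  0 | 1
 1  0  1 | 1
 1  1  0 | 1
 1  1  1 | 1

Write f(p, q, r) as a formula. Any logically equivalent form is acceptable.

f(p, q, r) = NOT ((((NOT p AND NOT q) AND NOT r) OR ((NOT p AND q) AND NOT r)) OR ((NOT p AND q) AND r))

f is 0 on only 3 rows — (0,0,0), (0,1,0), (0,1,1). Writing each as a minterm (¬p·¬q·¬r, ¬p·q·¬r, ¬p·q·r) and OR-ing them characterizes exactly where f=0, so f is the negation of that disjunction.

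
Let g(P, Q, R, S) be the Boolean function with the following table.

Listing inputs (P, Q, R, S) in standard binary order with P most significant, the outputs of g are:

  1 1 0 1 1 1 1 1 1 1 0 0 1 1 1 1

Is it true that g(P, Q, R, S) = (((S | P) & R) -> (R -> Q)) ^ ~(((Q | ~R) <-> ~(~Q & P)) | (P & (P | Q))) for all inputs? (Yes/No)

Evaluate (((S | P) & R) -> (R -> Q)) ^ ~(((Q | ~R) <-> ~(~Q & P)) | (P & (P | Q))) on each row and compare to g:
  P=0, Q=0, R=0, S=0: formula gives 1, g = 1 ✓
  P=0, Q=0, R=0, S=1: formula gives 1, g = 1 ✓
  P=0, Q=0, R=1, S=0: formula gives 0, g = 0 ✓
  P=0, Q=0, R=1, S=1: formula gives 1, g = 1 ✓
  … (the remaining 12 rows also agree.)
Every row agrees, so the formula is equivalent.

Yes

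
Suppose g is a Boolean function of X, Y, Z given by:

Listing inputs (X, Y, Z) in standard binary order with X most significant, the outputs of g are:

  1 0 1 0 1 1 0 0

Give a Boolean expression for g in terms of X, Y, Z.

g(X, Y, Z) = ((((¬X ∧ ¬Y) ∧ ¬Z) ∨ ((¬X ∧ Y) ∧ ¬Z)) ∨ ((X ∧ ¬Y) ∧ ¬Z)) ∨ ((X ∧ ¬Y) ∧ Z)

g=1 on 4 inputs: (0,0,0), (0,1,0), (1,0,0), (1,0,1). Reading each as a conjunction of literals (¬X·¬Y·¬Z, ¬X·Y·¬Z, X·¬Y·¬Z, X·¬Y·Z) and taking the OR gives the canonical DNF.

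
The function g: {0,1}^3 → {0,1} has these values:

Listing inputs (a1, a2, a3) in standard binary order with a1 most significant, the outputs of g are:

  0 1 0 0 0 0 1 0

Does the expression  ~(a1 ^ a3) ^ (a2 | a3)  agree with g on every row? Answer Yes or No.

No

Check the formula against g row by row:
  a1=0, a2=0, a3=0: formula gives 1, but g = 0 ✗
Since they disagree at (0,0,0), the expression is not a correct formula for g.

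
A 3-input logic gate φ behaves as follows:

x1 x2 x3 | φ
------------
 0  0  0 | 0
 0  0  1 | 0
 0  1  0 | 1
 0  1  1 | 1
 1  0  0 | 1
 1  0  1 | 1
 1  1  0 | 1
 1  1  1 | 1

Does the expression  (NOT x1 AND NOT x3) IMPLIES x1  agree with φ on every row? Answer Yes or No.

Check the formula against φ row by row:
  x1=0, x2=0, x3=0: formula gives 0, φ = 0 ✓
  x1=0, x2=0, x3=1: formula gives 1, but φ = 0 ✗
Since they disagree at (0,0,1), the expression is not a correct formula for φ.

No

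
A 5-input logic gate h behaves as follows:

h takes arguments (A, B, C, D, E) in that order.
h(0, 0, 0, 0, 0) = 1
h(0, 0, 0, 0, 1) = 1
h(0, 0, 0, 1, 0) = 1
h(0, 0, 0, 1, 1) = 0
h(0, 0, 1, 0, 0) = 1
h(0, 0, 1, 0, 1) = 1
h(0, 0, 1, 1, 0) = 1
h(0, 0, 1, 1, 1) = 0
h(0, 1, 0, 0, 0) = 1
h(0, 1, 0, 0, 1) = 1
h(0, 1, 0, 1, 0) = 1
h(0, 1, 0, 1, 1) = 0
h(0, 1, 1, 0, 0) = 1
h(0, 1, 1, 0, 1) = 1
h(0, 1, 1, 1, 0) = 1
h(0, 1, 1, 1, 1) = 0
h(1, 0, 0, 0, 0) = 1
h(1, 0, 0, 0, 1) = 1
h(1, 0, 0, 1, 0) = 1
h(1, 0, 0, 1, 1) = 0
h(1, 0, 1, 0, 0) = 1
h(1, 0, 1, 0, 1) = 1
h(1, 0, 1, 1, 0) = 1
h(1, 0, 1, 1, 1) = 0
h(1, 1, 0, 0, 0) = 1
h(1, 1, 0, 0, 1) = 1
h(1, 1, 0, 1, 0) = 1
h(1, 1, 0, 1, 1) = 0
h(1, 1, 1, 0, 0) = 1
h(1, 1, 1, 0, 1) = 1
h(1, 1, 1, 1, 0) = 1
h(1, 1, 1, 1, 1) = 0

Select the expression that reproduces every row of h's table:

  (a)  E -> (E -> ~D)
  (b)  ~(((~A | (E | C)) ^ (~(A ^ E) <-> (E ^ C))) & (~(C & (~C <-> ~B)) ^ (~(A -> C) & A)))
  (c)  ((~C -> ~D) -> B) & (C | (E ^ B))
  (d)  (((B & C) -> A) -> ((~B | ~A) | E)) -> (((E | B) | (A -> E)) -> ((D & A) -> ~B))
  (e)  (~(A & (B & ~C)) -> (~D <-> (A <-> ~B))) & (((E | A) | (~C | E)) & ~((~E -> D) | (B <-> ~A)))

a

(b) disagrees with h on (0,0,0,0,0) (formula → 0, table → 1); rule it out.
(c) disagrees with h on (0,0,0,0,0) (formula → 0, table → 1); rule it out.
(d) disagrees with h on (0,0,0,1,1) (formula → 1, table → 0); rule it out.
(e) disagrees with h on (0,0,0,0,0) (formula → 0, table → 1); rule it out.
(a) is the remaining candidate, and it agrees with h on all 32 inputs.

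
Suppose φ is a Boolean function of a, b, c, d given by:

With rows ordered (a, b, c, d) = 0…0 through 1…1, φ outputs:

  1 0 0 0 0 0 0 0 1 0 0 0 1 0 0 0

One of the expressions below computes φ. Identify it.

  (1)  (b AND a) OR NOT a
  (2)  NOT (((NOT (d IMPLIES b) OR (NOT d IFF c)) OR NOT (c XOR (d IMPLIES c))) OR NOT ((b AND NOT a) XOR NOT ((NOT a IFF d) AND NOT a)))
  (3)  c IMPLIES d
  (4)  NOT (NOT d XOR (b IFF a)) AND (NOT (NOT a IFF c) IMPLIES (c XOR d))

(1) disagrees with φ on (0,0,0,1) (formula → 1, table → 0); rule it out.
(3) disagrees with φ on (0,0,0,1) (formula → 1, table → 0); rule it out.
(4) disagrees with φ on (0,0,0,0) (formula → 0, table → 1); rule it out.
(2) is the remaining candidate, and it agrees with φ on all 16 inputs.

2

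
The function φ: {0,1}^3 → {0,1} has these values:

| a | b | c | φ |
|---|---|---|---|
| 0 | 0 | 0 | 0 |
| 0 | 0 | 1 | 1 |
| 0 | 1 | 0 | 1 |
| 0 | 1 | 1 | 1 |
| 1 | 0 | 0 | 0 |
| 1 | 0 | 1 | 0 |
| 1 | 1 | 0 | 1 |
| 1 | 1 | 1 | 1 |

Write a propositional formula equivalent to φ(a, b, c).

The 0-rows are (0,0,0), (1,0,0), (1,0,1). Take each as a conjunction (¬a·¬b·¬c, a·¬b·¬c, a·¬b·c), form their disjunction, and complement — that gives a formula that is 1 everywhere φ is.

φ(a, b, c) = ¬((((¬a ∧ ¬b) ∧ ¬c) ∨ ((a ∧ ¬b) ∧ ¬c)) ∨ ((a ∧ ¬b) ∧ c))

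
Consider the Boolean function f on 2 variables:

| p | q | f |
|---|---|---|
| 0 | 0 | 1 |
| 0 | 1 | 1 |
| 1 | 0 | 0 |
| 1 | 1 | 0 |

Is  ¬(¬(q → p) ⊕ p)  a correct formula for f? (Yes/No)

No

Evaluate ¬(¬(q → p) ⊕ p) on each row and compare to f:
  p=0, q=0: formula gives 1, f = 1 ✓
  p=0, q=1: formula gives 0, but f = 1 ✗
Since they disagree at (0,1), the expression is not a correct formula for f.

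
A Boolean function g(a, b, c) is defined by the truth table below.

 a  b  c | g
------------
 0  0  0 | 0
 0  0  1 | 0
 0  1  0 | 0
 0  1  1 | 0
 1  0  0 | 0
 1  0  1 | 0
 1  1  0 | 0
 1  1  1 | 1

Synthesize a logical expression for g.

g is 1 on exactly one input, (1,1,1), whose minterm is a·b·c. So g is just that conjunction.

g(a, b, c) = (a · b) · c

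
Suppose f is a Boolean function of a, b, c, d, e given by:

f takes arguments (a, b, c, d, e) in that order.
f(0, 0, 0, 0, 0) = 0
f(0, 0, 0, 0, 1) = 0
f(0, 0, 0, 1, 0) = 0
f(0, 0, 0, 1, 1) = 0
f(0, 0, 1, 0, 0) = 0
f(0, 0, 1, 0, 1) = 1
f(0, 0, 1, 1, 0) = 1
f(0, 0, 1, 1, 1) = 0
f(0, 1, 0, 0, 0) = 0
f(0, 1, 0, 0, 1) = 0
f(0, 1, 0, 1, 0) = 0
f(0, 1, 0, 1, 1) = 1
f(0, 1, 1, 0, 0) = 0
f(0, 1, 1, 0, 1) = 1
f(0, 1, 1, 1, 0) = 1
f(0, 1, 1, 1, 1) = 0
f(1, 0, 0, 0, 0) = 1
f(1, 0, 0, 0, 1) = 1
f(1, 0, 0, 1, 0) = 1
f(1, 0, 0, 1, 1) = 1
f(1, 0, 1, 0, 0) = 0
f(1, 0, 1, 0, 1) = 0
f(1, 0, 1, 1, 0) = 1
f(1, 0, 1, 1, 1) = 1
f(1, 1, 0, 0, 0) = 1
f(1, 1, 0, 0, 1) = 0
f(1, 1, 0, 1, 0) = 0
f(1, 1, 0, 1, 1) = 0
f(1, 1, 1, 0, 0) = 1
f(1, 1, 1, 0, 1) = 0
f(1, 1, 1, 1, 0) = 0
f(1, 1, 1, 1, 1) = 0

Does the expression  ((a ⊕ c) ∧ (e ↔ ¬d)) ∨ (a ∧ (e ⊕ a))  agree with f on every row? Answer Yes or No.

Test each input against both f and the formula:
  a=0, b=0, c=0, d=0, e=0: formula gives 0, f = 0 ✓
  a=0, b=0, c=0, d=0, e=1: formula gives 0, f = 0 ✓
  a=0, b=0, c=0, d=1, e=0: formula gives 0, f = 0 ✓
  a=0, b=0, c=0, d=1, e=1: formula gives 0, f = 0 ✓
  …
  a=0, b=1, c=0, d=1, e=1: formula gives 0, but f = 1 ✗
A single disagreement suffices: at (0,1,0,1,1) they differ, so the formula does not compute f.

No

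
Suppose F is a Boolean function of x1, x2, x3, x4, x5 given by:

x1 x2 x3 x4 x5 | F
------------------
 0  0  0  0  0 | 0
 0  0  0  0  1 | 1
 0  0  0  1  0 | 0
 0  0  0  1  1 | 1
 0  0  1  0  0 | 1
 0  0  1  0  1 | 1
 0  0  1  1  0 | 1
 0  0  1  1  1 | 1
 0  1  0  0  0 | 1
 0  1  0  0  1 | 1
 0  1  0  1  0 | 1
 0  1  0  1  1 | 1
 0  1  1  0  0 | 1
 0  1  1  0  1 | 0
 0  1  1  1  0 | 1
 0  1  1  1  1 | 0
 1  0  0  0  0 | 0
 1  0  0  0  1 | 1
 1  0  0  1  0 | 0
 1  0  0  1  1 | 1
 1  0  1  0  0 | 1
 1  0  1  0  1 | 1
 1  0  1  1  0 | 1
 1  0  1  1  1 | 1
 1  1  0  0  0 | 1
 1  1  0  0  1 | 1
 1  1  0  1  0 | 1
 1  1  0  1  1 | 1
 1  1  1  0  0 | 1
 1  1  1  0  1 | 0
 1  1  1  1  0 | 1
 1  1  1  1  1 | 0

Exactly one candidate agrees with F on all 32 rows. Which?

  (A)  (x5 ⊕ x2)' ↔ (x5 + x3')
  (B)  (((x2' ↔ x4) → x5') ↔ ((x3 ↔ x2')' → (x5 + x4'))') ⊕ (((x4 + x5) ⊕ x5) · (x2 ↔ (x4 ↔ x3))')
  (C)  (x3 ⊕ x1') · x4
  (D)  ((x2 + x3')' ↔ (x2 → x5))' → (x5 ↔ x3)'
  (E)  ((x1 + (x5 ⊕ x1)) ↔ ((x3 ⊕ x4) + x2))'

(A) disagrees with F on (0,0,0,0,0) (formula → 1, table → 0); rule it out.
(B) disagrees with F on (0,0,0,0,1) (formula → 0, table → 1); rule it out.
(C) disagrees with F on (0,0,0,0,1) (formula → 0, table → 1); rule it out.
(E) disagrees with F on (0,0,0,1,0) (formula → 1, table → 0); rule it out.
(D) is the remaining candidate, and it agrees with F on all 32 inputs.

D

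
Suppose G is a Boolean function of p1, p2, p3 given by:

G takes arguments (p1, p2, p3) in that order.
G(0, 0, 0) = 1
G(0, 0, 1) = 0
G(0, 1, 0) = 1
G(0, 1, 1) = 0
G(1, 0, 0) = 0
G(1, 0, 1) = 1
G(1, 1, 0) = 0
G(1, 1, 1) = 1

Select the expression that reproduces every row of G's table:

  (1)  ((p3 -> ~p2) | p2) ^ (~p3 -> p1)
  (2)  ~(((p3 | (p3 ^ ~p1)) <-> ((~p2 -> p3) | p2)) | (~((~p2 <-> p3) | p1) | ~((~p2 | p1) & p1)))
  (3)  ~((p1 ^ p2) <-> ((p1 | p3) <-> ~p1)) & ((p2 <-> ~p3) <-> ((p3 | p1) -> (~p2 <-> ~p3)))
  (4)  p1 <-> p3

(1) fails at (1,0,1): the formula yields 0, G is 1.
(2) fails at (0,0,0): the formula yields 0, G is 1.
(3) fails at (0,0,0): the formula yields 0, G is 1.
(4) is the remaining candidate, and it agrees with G on all 8 inputs.

4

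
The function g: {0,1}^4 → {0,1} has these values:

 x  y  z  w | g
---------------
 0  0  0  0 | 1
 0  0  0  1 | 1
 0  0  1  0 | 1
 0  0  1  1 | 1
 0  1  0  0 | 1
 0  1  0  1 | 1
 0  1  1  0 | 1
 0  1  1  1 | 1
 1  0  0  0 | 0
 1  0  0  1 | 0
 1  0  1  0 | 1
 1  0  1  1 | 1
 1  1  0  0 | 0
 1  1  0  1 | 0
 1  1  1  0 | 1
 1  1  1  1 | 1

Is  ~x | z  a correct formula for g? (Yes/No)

Evaluate ~x | z on each row and compare to g:
  x=0, y=0, z=0, w=0: formula gives 1, g = 1 ✓
  x=0, y=0, z=0, w=1: formula gives 1, g = 1 ✓
  x=0, y=0, z=1, w=0: formula gives 1, g = 1 ✓
  x=0, y=0, z=1, w=1: formula gives 1, g = 1 ✓
  … (the remaining 12 rows also agree.)
Every row agrees, so the formula is equivalent.

Yes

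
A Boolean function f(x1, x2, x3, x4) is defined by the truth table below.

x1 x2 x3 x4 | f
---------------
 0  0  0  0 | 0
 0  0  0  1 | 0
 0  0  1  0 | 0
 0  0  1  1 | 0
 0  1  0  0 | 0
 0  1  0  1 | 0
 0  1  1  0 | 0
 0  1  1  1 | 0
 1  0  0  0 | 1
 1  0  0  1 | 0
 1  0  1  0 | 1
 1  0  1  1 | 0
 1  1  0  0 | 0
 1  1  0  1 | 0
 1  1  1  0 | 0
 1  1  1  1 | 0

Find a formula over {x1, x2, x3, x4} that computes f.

Collect the rows where f=1 — (1,0,0,0), (1,0,1,0) — and write one minterm per row: x1·¬x2·¬x3·¬x4, x1·¬x2·x3·¬x4. Their union (logical OR) reproduces the table exactly.

f(x1, x2, x3, x4) = (((x1 ∧ ¬x2) ∧ ¬x3) ∧ ¬x4) ∨ (((x1 ∧ ¬x2) ∧ x3) ∧ ¬x4)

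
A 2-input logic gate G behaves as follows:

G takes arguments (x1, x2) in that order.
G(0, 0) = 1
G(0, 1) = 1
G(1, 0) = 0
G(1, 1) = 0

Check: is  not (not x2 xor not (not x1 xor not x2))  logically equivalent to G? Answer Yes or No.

Yes

Test each input against both G and the formula:
  x1=0, x2=0: formula gives 1, G = 1 ✓
  x1=0, x2=1: formula gives 1, G = 1 ✓
  x1=1, x2=0: formula gives 0, G = 0 ✓
  x1=1, x2=1: formula gives 0, G = 0 ✓
All 4 rows match — the expression computes G exactly.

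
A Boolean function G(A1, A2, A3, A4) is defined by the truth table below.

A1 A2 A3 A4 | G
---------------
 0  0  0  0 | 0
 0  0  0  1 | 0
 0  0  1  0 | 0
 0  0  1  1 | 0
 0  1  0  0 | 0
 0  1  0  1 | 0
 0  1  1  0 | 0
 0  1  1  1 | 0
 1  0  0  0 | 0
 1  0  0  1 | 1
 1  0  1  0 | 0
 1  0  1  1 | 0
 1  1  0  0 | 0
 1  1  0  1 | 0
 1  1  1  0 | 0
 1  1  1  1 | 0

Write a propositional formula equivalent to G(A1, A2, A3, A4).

G is 1 on exactly one input, (1,0,0,1), whose minterm is A1·¬A2·¬A3·A4. So G is just that conjunction.

G(A1, A2, A3, A4) = ((A1 & ~A2) & ~A3) & A4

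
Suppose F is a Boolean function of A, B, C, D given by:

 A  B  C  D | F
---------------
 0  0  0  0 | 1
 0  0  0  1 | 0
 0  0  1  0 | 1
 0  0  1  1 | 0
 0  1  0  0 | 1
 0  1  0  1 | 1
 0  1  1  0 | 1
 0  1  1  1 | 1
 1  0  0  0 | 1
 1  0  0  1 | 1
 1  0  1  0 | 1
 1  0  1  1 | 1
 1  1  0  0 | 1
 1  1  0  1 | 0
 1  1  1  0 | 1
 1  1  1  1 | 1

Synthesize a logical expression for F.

F(A, B, C, D) = ¬(((((¬A ∧ ¬B) ∧ ¬C) ∧ D) ∨ (((¬A ∧ ¬B) ∧ C) ∧ D)) ∨ (((A ∧ B) ∧ ¬C) ∧ D))

There are just 3 zero rows: (0,0,0,1), (0,0,1,1), (1,1,0,1). Their minterms are ¬A·¬B·¬C·D, ¬A·¬B·C·D, A·B·¬C·D; the OR of those covers precisely the 0-outputs, and negating it yields F.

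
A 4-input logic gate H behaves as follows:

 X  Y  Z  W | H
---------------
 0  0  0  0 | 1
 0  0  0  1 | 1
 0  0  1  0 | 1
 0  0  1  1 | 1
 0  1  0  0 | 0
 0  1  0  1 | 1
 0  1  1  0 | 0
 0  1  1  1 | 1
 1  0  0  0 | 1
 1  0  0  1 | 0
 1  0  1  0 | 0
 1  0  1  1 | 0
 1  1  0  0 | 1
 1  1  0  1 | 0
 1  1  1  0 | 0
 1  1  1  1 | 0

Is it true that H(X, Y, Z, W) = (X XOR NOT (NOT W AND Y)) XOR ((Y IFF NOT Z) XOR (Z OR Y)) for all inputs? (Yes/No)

No

Check the formula against H row by row:
  X=0, Y=0, Z=0, W=0: formula gives 1, H = 1 ✓
  X=0, Y=0, Z=0, W=1: formula gives 1, H = 1 ✓
  X=0, Y=0, Z=1, W=0: formula gives 1, H = 1 ✓
  X=0, Y=0, Z=1, W=1: formula gives 1, H = 1 ✓
  …
  X=0, Y=1, Z=1, W=0: formula gives 1, but H = 0 ✗
A single disagreement suffices: at (0,1,1,0) they differ, so the formula does not compute H.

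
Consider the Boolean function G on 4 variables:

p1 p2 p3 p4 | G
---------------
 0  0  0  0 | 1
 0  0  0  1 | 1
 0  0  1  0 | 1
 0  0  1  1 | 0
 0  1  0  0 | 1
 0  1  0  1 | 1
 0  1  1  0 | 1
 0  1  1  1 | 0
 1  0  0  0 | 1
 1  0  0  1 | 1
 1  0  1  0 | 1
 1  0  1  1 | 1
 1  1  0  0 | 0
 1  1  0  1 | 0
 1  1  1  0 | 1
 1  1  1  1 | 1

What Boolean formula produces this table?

G(p1, p2, p3, p4) = not ((((((not p1 and not p2) and p3) and p4) or (((not p1 and p2) and p3) and p4)) or (((p1 and p2) and not p3) and not p4)) or (((p1 and p2) and not p3) and p4))

There are just 4 zero rows: (0,0,1,1), (0,1,1,1), (1,1,0,0), (1,1,0,1). Their minterms are ¬p1·¬p2·p3·p4, ¬p1·p2·p3·p4, p1·p2·¬p3·¬p4, p1·p2·¬p3·p4; the OR of those covers precisely the 0-outputs, and negating it yields G.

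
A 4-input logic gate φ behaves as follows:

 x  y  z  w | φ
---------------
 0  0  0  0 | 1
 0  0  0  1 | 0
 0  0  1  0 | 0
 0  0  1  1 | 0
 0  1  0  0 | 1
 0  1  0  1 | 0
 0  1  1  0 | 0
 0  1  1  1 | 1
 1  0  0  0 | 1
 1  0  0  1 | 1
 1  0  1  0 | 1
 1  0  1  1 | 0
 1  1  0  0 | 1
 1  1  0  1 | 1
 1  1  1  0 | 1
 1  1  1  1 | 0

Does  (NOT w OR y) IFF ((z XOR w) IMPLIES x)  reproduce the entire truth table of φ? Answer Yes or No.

Check the formula against φ row by row:
  x=0, y=0, z=0, w=0: formula gives 1, φ = 1 ✓
  x=0, y=0, z=0, w=1: formula gives 1, but φ = 0 ✗
Row (0,0,0,1) is a counterexample, so the formula is not equivalent to φ.

No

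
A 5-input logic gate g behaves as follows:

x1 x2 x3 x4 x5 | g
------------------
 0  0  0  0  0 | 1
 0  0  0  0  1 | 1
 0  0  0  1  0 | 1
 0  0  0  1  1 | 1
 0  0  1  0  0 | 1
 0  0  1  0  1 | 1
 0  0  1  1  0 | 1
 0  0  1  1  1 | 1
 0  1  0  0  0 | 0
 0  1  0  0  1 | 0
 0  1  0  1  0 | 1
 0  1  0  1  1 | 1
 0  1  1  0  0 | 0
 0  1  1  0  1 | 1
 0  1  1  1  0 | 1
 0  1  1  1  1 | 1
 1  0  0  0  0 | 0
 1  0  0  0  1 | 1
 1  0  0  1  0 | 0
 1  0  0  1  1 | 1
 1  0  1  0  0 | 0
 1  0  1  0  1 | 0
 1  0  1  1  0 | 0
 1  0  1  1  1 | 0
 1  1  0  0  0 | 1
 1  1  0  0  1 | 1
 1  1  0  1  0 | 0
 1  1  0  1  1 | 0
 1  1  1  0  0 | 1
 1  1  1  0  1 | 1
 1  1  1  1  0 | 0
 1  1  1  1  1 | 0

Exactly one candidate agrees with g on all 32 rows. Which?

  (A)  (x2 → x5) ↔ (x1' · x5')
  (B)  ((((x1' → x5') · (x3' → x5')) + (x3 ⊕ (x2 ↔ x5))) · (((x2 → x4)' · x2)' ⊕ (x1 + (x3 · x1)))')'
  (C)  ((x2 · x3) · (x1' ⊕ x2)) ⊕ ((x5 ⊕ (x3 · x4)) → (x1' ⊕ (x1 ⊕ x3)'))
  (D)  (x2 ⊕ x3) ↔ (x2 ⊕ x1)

B

(A) disagrees with g on (0,0,0,0,1) (formula → 0, table → 1); rule it out.
(C) disagrees with g on (0,0,0,0,1) (formula → 0, table → 1); rule it out.
(D) disagrees with g on (0,0,1,0,0) (formula → 0, table → 1); rule it out.
Only (B) survives; checking it on all 32 rows confirms it matches g.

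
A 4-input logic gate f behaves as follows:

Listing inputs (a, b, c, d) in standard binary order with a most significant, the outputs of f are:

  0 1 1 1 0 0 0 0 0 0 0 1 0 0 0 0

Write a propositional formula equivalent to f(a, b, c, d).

The 1-rows are (0,0,0,1), (0,0,1,0), (0,0,1,1), (1,0,1,1). Each contributes one minterm — ¬a·¬b·¬c·d; ¬a·¬b·c·¬d; ¬a·¬b·c·d; a·¬b·c·d — and their disjunction is a sum-of-products form of f.

f(a, b, c, d) = (((((not a and not b) and not c) and d) or (((not a and not b) and c) and not d)) or (((not a and not b) and c) and d)) or (((a and not b) and c) and d)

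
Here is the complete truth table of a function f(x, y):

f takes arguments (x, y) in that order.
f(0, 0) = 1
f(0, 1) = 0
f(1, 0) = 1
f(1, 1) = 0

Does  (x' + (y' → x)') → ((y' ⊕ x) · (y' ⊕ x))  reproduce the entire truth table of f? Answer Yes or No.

No

Evaluate (x' + (y' → x)') → ((y' ⊕ x) · (y' ⊕ x)) on each row and compare to f:
  x=0, y=0: formula gives 1, f = 1 ✓
  x=0, y=1: formula gives 0, f = 0 ✓
  x=1, y=0: formula gives 1, f = 1 ✓
  x=1, y=1: formula gives 1, but f = 0 ✗
A single disagreement suffices: at (1,1) they differ, so the formula does not compute f.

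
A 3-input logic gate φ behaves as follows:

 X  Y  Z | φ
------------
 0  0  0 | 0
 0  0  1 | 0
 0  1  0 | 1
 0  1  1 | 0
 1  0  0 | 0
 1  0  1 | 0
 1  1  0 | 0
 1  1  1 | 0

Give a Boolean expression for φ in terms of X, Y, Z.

φ(X, Y, Z) = (~X & Y) & ~Z

φ is 1 on exactly one input, (0,1,0), whose minterm is ¬X·Y·¬Z. So φ is just that conjunction.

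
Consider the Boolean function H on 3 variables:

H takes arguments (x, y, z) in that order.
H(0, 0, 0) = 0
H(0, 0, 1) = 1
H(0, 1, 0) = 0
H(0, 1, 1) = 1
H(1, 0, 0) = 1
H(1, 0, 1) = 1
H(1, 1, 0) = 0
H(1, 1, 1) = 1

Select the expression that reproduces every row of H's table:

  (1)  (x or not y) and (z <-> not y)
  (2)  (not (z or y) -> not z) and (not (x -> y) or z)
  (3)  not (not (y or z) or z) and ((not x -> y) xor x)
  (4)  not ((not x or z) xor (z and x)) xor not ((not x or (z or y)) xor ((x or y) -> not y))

2

(1) fails at (0,1,1): the formula yields 0, H is 1.
(3) fails at (0,0,1): the formula yields 0, H is 1.
(4) fails at (0,0,0): the formula yields 1, H is 0.
That leaves (2). Evaluating it on every row reproduces the table of H exactly.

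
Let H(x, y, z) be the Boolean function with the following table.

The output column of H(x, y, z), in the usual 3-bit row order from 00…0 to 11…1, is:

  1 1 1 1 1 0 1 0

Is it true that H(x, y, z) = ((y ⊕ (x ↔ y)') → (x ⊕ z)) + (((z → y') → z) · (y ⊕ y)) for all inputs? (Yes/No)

Test each input against both H and the formula:
  x=0, y=0, z=0: formula gives 1, H = 1 ✓
  x=0, y=0, z=1: formula gives 1, H = 1 ✓
  x=0, y=1, z=0: formula gives 1, H = 1 ✓
  x=0, y=1, z=1: formula gives 1, H = 1 ✓
  x=1, y=0, z=0: formula gives 1, H = 1 ✓
  …and likewise for the remaining 3 rows.
All 8 rows match — the expression computes H exactly.

Yes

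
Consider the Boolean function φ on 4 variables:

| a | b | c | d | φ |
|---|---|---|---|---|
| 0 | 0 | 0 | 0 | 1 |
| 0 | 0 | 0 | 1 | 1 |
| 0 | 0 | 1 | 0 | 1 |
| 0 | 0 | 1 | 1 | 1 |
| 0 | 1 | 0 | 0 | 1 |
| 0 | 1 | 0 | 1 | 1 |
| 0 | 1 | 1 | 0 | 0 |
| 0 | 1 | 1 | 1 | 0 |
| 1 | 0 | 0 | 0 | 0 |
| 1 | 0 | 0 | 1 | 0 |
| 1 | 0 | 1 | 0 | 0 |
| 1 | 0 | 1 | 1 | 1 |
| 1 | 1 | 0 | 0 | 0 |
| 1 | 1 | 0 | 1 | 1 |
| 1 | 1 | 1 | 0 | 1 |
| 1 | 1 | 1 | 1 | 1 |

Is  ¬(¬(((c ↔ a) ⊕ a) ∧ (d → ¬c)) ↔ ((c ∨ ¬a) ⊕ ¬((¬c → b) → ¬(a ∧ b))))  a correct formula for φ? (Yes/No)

No

Evaluate ¬(¬(((c ↔ a) ⊕ a) ∧ (d → ¬c)) ↔ ((c ∨ ¬a) ⊕ ¬((¬c → b) → ¬(a ∧ b)))) on each row and compare to φ:
  a=0, b=0, c=0, d=0: formula gives 1, φ = 1 ✓
  a=0, b=0, c=0, d=1: formula gives 1, φ = 1 ✓
  a=0, b=0, c=1, d=0: formula gives 0, but φ = 1 ✗
A single disagreement suffices: at (0,0,1,0) they differ, so the formula does not compute φ.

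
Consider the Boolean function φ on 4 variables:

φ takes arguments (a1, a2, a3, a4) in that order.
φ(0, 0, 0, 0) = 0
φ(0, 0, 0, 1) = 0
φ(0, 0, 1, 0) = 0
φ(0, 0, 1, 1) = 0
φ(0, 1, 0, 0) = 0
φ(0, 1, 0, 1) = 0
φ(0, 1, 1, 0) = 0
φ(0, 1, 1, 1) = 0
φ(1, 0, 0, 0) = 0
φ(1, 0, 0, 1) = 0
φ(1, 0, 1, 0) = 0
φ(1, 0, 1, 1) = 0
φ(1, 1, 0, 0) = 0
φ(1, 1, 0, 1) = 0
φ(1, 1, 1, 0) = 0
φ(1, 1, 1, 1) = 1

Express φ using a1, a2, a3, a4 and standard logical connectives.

φ(a1, a2, a3, a4) = ((a1 · a2) · a3) · a4

The output is 1 only when every input is 1 — the AND of all inputs.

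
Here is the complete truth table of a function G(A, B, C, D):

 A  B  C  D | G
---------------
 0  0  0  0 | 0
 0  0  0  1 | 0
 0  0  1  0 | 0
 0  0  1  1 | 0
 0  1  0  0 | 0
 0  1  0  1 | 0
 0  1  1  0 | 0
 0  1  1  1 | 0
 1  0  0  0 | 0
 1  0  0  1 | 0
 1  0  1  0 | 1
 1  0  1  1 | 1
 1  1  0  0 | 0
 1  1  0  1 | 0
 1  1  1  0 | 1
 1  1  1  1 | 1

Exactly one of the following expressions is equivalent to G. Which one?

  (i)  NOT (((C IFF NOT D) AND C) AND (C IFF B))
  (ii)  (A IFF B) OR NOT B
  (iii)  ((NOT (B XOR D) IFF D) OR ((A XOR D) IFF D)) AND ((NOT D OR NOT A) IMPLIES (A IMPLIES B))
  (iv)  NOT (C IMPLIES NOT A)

(i) disagrees with G on (0,0,0,0) (formula → 1, table → 0); rule it out.
(ii) disagrees with G on (0,0,0,0) (formula → 1, table → 0); rule it out.
(iii) disagrees with G on (0,0,0,0) (formula → 1, table → 0); rule it out.
That leaves (iv). Evaluating it on every row reproduces the table of G exactly.

iv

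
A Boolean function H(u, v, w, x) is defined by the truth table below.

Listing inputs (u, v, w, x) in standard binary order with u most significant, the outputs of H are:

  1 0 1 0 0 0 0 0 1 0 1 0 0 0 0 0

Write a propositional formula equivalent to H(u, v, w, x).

The 1-rows are (0,0,0,0), (0,0,1,0), (1,0,0,0), (1,0,1,0). Each contributes one minterm — ¬u·¬v·¬w·¬x; ¬u·¬v·w·¬x; u·¬v·¬w·¬x; u·¬v·w·¬x — and their disjunction is a sum-of-products form of H.

H(u, v, w, x) = (((((~u & ~v) & ~w) & ~x) | (((~u & ~v) & w) & ~x)) | (((u & ~v) & ~w) & ~x)) | (((u & ~v) & w) & ~x)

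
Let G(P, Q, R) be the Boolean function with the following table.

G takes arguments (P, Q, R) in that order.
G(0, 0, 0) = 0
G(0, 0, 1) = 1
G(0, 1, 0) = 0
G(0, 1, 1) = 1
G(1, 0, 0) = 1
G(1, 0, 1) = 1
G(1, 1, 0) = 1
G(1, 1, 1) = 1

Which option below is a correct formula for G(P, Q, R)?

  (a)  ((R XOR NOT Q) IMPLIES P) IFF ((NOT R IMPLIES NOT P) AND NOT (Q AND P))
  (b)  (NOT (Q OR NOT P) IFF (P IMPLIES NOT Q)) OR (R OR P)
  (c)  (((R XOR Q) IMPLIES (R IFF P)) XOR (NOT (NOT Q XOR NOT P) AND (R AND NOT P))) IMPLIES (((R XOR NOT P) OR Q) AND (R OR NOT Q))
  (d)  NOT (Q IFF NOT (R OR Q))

(a): at (0,1,0) it gives 1, but G = 0 — eliminated.
(c): at (0,0,0) it gives 1, but G = 0 — eliminated.
(d): at (0,0,0) it gives 1, but G = 0 — eliminated.
(b) is the remaining candidate, and it agrees with G on all 8 inputs.

b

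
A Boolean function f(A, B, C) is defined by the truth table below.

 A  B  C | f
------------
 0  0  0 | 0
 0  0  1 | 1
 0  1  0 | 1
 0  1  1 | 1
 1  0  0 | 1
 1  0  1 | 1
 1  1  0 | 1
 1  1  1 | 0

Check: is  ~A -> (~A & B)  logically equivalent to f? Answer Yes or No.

Test each input against both f and the formula:
  A=0, B=0, C=0: formula gives 0, f = 0 ✓
  A=0, B=0, C=1: formula gives 0, but f = 1 ✗
Row (0,0,1) is a counterexample, so the formula is not equivalent to f.

No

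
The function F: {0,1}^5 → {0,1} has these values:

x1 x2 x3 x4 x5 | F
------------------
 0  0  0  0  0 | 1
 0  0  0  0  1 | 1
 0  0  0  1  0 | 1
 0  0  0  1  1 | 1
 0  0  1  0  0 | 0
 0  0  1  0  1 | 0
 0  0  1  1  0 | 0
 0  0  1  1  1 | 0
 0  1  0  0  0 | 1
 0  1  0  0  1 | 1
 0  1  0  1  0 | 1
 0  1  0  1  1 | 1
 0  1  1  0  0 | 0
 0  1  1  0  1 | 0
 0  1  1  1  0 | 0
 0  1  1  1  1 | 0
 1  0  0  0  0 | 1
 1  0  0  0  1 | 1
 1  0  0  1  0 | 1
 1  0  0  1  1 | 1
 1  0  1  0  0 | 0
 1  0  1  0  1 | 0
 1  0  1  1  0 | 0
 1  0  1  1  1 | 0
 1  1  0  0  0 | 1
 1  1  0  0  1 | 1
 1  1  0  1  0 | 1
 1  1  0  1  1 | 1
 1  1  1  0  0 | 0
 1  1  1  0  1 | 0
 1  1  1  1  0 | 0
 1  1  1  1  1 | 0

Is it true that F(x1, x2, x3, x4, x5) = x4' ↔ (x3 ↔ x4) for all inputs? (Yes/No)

Yes

Test each input against both F and the formula:
  x1=0, x2=0, x3=0, x4=0, x5=0: formula gives 1, F = 1 ✓
  x1=0, x2=0, x3=0, x4=0, x5=1: formula gives 1, F = 1 ✓
  x1=0, x2=0, x3=0, x4=1, x5=0: formula gives 1, F = 1 ✓
  x1=0, x2=0, x3=0, x4=1, x5=1: formula gives 1, F = 1 ✓
  … (the remaining 28 rows also agree.)
Every row agrees, so the formula is equivalent.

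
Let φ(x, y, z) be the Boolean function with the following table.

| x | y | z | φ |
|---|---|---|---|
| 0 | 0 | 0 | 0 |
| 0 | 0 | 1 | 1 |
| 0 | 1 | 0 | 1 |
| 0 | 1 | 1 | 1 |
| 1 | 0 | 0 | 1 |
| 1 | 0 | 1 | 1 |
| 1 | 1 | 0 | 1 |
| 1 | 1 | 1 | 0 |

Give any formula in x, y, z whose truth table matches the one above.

There are just 2 zero rows: (0,0,0), (1,1,1). Their minterms are ¬x·¬y·¬z, x·y·z; the OR of those covers precisely the 0-outputs, and negating it yields φ.

φ(x, y, z) = ¬(((¬x ∧ ¬y) ∧ ¬z) ∨ ((x ∧ y) ∧ z))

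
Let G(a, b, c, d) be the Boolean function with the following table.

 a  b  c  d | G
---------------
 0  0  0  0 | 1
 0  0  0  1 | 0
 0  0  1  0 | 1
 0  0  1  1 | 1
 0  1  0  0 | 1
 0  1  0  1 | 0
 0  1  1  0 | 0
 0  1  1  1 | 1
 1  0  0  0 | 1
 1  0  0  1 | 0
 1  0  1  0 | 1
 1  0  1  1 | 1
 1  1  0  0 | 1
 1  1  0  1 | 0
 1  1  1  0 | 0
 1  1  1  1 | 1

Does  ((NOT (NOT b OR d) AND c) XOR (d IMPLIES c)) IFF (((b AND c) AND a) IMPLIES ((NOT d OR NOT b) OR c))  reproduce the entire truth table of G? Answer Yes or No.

Test each input against both G and the formula:
  a=0, b=0, c=0, d=0: formula gives 1, G = 1 ✓
  a=0, b=0, c=0, d=1: formula gives 0, G = 0 ✓
  a=0, b=0, c=1, d=0: formula gives 1, G = 1 ✓
  a=0, b=0, c=1, d=1: formula gives 1, G = 1 ✓
  …and likewise for the remaining 12 rows.
All 16 rows match — the expression computes G exactly.

Yes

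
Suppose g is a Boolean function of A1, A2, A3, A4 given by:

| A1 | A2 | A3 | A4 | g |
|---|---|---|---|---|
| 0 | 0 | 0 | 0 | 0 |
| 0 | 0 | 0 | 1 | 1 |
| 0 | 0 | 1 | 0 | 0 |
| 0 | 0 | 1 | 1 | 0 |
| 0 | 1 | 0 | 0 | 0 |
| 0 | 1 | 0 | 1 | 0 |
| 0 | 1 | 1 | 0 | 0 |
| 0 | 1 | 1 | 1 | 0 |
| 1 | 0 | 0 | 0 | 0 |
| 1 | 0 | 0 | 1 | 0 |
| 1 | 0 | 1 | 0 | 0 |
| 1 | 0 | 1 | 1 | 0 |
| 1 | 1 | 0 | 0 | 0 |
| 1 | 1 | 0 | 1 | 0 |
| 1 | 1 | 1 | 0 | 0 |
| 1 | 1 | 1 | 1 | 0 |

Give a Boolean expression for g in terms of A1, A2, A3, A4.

Only row (0,0,0,1) gives 1. That row's minterm ¬A1·¬A2·¬A3·A4 is g directly.

g(A1, A2, A3, A4) = ((not A1 and not A2) and not A3) and A4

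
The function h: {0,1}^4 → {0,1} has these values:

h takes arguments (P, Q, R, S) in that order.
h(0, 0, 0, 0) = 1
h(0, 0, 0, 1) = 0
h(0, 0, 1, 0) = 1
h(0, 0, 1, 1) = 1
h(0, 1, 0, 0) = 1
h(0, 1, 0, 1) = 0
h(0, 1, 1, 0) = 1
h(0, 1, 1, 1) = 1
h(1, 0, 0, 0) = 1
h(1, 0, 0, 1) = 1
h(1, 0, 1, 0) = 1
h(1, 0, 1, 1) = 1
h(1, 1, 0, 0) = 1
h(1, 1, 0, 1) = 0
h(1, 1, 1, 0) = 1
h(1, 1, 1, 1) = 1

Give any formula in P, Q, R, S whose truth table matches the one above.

h(P, Q, R, S) = NOT (((((NOT P AND NOT Q) AND NOT R) AND S) OR (((NOT P AND Q) AND NOT R) AND S)) OR (((P AND Q) AND NOT R) AND S))

h is 0 on only 3 rows — (0,0,0,1), (0,1,0,1), (1,1,0,1). Writing each as a minterm (¬P·¬Q·¬R·S, ¬P·Q·¬R·S, P·Q·¬R·S) and OR-ing them characterizes exactly where h=0, so h is the negation of that disjunction.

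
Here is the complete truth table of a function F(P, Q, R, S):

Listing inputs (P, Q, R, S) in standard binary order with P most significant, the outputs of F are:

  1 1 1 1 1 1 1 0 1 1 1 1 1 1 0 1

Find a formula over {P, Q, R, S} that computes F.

The 0-rows are (0,1,1,1), (1,1,1,0). Take each as a conjunction (¬P·Q·R·S, P·Q·R·¬S), form their disjunction, and complement — that gives a formula that is 1 everywhere F is.

F(P, Q, R, S) = NOT ((((NOT P AND Q) AND R) AND S) OR (((P AND Q) AND R) AND NOT S))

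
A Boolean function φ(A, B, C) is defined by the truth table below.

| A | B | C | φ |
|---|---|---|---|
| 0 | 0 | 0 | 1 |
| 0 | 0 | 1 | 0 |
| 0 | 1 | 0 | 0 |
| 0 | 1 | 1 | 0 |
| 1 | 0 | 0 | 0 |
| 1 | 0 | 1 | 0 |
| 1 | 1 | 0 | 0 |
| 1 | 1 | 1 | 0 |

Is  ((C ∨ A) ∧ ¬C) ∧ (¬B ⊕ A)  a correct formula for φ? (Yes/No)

Evaluate ((C ∨ A) ∧ ¬C) ∧ (¬B ⊕ A) on each row and compare to φ:
  A=0, B=0, C=0: formula gives 0, but φ = 1 ✗
Since they disagree at (0,0,0), the expression is not a correct formula for φ.

No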